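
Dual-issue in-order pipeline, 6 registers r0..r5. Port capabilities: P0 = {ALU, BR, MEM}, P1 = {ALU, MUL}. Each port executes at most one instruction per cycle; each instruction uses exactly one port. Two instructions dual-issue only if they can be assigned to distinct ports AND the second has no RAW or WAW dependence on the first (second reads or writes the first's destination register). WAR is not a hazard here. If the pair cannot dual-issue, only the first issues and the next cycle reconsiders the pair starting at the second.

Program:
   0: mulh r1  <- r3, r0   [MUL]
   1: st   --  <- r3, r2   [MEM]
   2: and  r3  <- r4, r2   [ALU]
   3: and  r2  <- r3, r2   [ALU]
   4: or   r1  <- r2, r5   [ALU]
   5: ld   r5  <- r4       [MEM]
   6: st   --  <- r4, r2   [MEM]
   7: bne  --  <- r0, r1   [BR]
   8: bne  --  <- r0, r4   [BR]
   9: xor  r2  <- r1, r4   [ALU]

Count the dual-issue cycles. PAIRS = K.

PAIRS = 3

  cy0 -> i0&i1 (mulh;st) 2-wide
  cy1 -> i2 (and) RAW r3
  cy2 -> i3 (and) RAW r2
  cy3 -> i4&i5 (or;ld) 2-wide
  cy4 -> i6 (st) no-port MEM/BR
  cy5 -> i7 (bne) no-port BR/BR
  cy6 -> i8&i9 (bne;xor) 2-wide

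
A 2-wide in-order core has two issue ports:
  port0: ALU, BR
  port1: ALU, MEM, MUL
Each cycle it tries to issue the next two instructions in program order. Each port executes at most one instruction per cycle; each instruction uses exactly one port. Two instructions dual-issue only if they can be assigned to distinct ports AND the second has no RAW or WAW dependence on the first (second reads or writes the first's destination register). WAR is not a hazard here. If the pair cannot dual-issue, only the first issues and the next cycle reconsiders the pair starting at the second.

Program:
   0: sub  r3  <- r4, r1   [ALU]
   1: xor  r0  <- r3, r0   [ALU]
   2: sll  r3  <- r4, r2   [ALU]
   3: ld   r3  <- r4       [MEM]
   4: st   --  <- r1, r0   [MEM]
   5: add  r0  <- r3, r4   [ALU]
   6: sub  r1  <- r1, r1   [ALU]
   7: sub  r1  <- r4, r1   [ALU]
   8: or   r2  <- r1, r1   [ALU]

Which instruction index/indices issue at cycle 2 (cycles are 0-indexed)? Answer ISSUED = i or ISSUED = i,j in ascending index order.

#0 head=0: sub.ALU i0 RAW r3
#1 head=1: xor.ALU+sll.ALU i1/i2 2-wide
#2 head=3: ld.MEM i3 no-port MEM/MEM
#3 head=4: st.MEM+add.ALU i4/i5 2-wide
#4 head=6: sub.ALU i6 RAW+WAW r1
#5 head=7: sub.ALU i7 RAW r1
#6 head=8: or.ALU i8 tail

ISSUED = 3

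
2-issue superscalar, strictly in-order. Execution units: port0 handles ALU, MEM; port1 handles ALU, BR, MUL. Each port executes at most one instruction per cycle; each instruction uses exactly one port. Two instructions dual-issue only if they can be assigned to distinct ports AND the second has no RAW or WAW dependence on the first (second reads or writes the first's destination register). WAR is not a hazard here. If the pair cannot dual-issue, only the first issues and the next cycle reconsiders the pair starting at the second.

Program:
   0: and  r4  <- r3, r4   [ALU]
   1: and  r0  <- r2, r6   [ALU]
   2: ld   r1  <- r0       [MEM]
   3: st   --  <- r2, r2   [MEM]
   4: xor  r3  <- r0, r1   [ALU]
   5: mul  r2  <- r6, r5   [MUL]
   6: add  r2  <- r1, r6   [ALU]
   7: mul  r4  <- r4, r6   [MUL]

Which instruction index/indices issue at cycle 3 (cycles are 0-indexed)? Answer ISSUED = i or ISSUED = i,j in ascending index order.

c0: i0,i1 and+and  pair
c1: i2 ld  no-port MEM/MEM
c2: i3,i4 st+xor  pair
c3: i5 mul  WAW r2
c4: i6,i7 add+mul  pair

ISSUED = 5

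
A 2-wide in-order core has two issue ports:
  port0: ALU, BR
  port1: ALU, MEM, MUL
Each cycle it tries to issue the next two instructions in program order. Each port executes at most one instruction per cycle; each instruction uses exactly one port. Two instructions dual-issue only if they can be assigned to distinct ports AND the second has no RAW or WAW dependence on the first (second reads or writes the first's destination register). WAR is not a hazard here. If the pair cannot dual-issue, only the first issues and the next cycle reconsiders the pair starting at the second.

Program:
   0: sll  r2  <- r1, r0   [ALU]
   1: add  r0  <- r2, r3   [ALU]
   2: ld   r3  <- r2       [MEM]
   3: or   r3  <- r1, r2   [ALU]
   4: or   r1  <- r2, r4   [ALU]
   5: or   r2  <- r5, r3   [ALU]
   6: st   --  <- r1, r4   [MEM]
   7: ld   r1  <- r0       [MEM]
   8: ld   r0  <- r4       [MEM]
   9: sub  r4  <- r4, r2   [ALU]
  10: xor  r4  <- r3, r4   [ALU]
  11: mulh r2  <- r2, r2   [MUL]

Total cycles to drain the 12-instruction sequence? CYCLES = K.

CYCLES = 7

t=0 i0:sll ; RAW r2
t=1 i1+i2:add/ld ; dual
t=2 i3+i4:or/or ; dual
t=3 i5+i6:or/st ; dual
t=4 i7:ld ; no-port MEM/MEM
t=5 i8+i9:ld/sub ; dual
t=6 i10+i11:xor/mulh ; dual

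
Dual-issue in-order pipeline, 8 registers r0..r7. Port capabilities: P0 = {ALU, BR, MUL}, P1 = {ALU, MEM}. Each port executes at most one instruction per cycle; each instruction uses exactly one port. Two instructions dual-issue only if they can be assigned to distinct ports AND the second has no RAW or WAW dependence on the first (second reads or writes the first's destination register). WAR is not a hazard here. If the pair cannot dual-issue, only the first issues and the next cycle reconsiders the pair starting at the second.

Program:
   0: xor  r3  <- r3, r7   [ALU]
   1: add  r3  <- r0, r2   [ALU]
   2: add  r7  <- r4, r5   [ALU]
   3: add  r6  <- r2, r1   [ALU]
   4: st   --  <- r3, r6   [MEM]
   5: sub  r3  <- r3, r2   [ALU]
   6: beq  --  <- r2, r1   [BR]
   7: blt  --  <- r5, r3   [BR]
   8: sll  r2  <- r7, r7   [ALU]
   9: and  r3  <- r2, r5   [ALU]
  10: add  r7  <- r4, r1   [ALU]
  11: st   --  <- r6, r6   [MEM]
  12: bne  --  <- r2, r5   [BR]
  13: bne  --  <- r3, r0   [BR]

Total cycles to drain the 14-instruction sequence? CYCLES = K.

CYCLES = 9

t=0 i0:xor ; WAW r3
t=1 i1&i2:add/add ; dual
t=2 i3:add ; RAW r6
t=3 i4&i5:st/sub ; dual
t=4 i6:beq ; no-port BR/BR
t=5 i7&i8:blt/sll ; dual
t=6 i9&i10:and/add ; dual
t=7 i11&i12:st/bne ; dual
t=8 i13:bne ; tail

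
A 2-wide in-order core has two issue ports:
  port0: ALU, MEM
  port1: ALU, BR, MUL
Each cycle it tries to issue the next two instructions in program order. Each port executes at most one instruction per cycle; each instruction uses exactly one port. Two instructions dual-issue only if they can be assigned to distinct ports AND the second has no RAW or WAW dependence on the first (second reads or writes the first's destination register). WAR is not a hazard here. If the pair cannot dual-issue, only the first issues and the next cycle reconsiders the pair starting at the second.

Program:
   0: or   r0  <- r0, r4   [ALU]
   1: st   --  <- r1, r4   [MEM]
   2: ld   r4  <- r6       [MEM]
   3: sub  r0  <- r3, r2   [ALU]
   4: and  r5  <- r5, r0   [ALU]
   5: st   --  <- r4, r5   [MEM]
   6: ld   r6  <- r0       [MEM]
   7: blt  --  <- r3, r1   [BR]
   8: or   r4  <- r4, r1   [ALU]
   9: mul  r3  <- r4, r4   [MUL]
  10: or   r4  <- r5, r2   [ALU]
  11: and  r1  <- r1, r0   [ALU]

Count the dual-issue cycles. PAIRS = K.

c0: i0,i1 or.ALU/st.MEM  2-wide
c1: i2,i3 ld.MEM/sub.ALU  2-wide
c2: i4 and.ALU  RAW r5
c3: i5 st.MEM  no-port MEM/MEM
c4: i6,i7 ld.MEM/blt.BR  2-wide
c5: i8 or.ALU  RAW r4
c6: i9,i10 mul.MUL/or.ALU  2-wide
c7: i11 and.ALU  tail

PAIRS = 4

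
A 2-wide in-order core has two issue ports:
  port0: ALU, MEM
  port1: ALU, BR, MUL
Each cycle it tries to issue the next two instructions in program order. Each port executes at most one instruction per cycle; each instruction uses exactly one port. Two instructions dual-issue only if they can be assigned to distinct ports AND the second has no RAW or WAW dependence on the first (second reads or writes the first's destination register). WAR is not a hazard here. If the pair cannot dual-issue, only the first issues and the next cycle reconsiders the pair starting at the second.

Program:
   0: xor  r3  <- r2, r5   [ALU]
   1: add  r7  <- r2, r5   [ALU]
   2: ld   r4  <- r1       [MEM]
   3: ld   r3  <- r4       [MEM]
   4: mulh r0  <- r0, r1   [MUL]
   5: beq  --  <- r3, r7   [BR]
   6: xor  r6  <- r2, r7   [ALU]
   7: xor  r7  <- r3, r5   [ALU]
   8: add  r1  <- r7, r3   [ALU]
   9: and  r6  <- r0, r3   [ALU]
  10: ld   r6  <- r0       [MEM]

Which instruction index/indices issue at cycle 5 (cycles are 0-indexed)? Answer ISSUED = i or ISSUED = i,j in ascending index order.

ISSUED = 8,9

t=0 i0,i1:xor.ALU+add.ALU ; 2-wide
t=1 i2:ld.MEM ; no-port MEM/MEM
t=2 i3,i4:ld.MEM+mulh.MUL ; 2-wide
t=3 i5,i6:beq.BR+xor.ALU ; 2-wide
t=4 i7:xor.ALU ; RAW r7
t=5 i8,i9:add.ALU+and.ALU ; 2-wide
t=6 i10:ld.MEM ; tail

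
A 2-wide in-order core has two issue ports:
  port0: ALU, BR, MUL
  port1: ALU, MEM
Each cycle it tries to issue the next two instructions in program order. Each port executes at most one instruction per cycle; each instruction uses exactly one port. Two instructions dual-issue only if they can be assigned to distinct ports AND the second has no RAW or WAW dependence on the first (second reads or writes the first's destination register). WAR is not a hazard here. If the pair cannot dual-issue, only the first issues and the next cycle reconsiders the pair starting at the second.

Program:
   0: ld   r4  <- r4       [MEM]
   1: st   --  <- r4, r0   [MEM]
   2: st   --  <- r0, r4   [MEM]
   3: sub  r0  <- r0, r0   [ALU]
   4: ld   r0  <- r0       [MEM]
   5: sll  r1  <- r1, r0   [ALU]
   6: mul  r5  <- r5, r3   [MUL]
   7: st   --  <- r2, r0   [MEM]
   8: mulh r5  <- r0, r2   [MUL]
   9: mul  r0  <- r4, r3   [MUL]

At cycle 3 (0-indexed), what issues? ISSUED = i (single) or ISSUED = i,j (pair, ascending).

c0: i0 ld.MEM  no-port MEM/MEM
c1: i1 st.MEM  no-port MEM/MEM
c2: i2+i3 st.MEM sub.ALU  dual
c3: i4 ld.MEM  RAW r0
c4: i5+i6 sll.ALU mul.MUL  dual
c5: i7+i8 st.MEM mulh.MUL  dual
c6: i9 mul.MUL  tail

ISSUED = 4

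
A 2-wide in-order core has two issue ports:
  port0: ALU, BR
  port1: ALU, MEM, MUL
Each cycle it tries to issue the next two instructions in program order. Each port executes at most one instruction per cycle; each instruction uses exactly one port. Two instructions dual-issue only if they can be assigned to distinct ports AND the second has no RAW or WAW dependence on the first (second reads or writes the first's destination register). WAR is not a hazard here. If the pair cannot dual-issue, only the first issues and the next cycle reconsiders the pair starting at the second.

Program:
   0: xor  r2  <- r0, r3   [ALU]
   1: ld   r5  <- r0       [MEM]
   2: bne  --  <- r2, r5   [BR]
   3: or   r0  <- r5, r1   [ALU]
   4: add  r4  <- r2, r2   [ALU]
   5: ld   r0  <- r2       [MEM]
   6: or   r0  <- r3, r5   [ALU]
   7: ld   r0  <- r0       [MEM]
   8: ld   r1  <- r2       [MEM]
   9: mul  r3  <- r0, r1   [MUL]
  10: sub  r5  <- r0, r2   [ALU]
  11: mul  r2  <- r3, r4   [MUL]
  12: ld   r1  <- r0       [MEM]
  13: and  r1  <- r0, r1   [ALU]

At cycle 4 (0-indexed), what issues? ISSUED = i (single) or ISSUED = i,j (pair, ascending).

t=0 i0,i1:xor;ld ; 2-wide
t=1 i2,i3:bne;or ; 2-wide
t=2 i4,i5:add;ld ; 2-wide
t=3 i6:or ; RAW+WAW r0
t=4 i7:ld ; no-port MEM/MEM
t=5 i8:ld ; no-port MEM/MUL
t=6 i9,i10:mul;sub ; 2-wide
t=7 i11:mul ; no-port MUL/MEM
t=8 i12:ld ; RAW+WAW r1
t=9 i13:and ; tail

ISSUED = 7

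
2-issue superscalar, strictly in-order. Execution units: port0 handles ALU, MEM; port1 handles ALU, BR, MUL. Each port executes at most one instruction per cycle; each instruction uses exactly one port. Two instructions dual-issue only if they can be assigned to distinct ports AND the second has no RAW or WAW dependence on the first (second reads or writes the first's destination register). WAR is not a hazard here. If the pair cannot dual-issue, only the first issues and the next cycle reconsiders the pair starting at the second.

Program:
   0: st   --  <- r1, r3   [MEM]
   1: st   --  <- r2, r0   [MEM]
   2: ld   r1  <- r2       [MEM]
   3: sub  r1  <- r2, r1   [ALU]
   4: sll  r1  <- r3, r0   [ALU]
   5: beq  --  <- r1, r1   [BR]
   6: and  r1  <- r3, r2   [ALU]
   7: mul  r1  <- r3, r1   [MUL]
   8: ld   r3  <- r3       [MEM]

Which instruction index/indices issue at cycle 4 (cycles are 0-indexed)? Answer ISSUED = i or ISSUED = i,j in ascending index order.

ISSUED = 4

0. st @i0  | no-port MEM/MEM
1. st @i1  | no-port MEM/MEM
2. ld @i2  | RAW+WAW r1
3. sub @i3  | WAW r1
4. sll @i4  | RAW r1
5. beq;and @i5&i6  | dual
6. mul;ld @i7&i8  | dual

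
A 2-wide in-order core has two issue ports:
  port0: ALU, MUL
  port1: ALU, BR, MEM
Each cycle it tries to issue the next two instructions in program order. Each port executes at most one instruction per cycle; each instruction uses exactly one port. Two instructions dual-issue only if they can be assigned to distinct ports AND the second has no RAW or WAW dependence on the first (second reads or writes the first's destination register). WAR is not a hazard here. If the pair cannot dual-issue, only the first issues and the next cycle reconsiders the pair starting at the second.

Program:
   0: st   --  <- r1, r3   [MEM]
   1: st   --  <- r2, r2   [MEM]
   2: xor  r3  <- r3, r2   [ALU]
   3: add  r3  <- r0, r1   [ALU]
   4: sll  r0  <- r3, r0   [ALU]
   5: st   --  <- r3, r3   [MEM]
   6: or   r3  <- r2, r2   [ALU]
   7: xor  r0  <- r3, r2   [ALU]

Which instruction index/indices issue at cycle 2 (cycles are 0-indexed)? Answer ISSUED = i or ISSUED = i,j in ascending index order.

ISSUED = 3

c0: i0 st.MEM  no-port MEM/MEM
c1: i1+i2 st.MEM;xor.ALU  pair
c2: i3 add.ALU  RAW r3
c3: i4+i5 sll.ALU;st.MEM  pair
c4: i6 or.ALU  RAW r3
c5: i7 xor.ALU  tail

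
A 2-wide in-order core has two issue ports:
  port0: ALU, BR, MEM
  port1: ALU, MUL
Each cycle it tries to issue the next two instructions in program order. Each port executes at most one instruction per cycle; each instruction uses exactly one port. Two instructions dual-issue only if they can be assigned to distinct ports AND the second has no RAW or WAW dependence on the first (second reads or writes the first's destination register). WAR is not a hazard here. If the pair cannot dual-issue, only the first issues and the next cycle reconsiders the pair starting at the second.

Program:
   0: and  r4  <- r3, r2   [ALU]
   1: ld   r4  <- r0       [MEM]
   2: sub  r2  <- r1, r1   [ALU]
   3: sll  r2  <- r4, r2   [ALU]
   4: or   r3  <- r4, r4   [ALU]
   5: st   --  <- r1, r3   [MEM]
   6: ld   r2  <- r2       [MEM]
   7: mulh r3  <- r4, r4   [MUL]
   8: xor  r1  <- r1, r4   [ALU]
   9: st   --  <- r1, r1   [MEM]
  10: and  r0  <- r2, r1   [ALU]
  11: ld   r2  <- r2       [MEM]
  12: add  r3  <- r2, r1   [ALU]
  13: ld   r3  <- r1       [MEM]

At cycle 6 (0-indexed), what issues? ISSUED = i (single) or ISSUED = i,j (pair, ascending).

ISSUED = 9,10

  cy0 -> i0 (and) WAW r4
  cy1 -> i1&i2 (ld sub) pair
  cy2 -> i3&i4 (sll or) pair
  cy3 -> i5 (st) no-port MEM/MEM
  cy4 -> i6&i7 (ld mulh) pair
  cy5 -> i8 (xor) RAW r1
  cy6 -> i9&i10 (st and) pair
  cy7 -> i11 (ld) RAW r2
  cy8 -> i12 (add) WAW r3
  cy9 -> i13 (ld) tail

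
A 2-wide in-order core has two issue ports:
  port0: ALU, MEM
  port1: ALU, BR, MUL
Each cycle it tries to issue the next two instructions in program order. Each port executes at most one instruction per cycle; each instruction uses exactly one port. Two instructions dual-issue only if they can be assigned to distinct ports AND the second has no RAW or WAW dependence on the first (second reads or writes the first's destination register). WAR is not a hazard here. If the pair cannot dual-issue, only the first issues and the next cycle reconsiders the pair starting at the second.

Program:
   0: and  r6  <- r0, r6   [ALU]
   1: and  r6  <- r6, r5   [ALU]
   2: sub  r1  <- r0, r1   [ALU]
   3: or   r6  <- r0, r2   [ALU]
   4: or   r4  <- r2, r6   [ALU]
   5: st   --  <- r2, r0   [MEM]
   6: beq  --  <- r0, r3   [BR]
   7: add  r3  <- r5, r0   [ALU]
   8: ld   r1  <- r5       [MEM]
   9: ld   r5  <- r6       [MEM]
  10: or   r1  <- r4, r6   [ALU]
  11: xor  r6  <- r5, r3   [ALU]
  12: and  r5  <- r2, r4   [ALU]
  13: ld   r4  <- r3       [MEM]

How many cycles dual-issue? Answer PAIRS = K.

c0: i0 and.ALU  RAW+WAW r6
c1: i1,i2 and.ALU;sub.ALU  2-wide
c2: i3 or.ALU  RAW r6
c3: i4,i5 or.ALU;st.MEM  2-wide
c4: i6,i7 beq.BR;add.ALU  2-wide
c5: i8 ld.MEM  no-port MEM/MEM
c6: i9,i10 ld.MEM;or.ALU  2-wide
c7: i11,i12 xor.ALU;and.ALU  2-wide
c8: i13 ld.MEM  tail

PAIRS = 5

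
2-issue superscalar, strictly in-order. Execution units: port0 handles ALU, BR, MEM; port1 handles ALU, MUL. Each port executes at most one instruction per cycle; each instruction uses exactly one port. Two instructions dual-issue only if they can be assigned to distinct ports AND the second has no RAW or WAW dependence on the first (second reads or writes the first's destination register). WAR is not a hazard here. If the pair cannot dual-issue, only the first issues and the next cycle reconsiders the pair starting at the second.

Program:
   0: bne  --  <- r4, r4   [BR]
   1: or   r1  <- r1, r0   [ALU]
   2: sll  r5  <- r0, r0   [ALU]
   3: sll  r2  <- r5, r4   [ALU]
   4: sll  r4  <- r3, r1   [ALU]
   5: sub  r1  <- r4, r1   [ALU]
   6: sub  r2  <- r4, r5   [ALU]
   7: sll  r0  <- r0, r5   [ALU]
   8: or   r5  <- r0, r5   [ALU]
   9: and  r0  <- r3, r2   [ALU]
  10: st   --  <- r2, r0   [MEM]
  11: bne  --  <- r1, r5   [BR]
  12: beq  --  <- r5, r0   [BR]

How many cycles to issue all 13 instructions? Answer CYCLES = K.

CYCLES = 9

#0 head=0: bne.BR+or.ALU i0+i1 dual
#1 head=2: sll.ALU i2 RAW r5
#2 head=3: sll.ALU+sll.ALU i3+i4 dual
#3 head=5: sub.ALU+sub.ALU i5+i6 dual
#4 head=7: sll.ALU i7 RAW r0
#5 head=8: or.ALU+and.ALU i8+i9 dual
#6 head=10: st.MEM i10 no-port MEM/BR
#7 head=11: bne.BR i11 no-port BR/BR
#8 head=12: beq.BR i12 tail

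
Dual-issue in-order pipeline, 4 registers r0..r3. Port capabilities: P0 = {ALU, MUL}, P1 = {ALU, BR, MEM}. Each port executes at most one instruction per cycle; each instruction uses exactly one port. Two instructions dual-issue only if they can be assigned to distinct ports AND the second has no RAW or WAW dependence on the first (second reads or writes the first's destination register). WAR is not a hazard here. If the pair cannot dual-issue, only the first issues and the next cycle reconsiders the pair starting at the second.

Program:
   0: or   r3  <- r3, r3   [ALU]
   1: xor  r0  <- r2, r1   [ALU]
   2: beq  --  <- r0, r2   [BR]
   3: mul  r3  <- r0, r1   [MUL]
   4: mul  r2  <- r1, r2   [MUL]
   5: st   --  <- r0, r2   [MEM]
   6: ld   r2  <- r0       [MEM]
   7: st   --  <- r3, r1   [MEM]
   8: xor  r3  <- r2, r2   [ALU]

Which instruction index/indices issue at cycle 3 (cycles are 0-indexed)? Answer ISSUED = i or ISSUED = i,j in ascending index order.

ISSUED = 5

#0 head=0: or/xor i0+i1 dual
#1 head=2: beq/mul i2+i3 dual
#2 head=4: mul i4 RAW r2
#3 head=5: st i5 no-port MEM/MEM
#4 head=6: ld i6 no-port MEM/MEM
#5 head=7: st/xor i7+i8 dual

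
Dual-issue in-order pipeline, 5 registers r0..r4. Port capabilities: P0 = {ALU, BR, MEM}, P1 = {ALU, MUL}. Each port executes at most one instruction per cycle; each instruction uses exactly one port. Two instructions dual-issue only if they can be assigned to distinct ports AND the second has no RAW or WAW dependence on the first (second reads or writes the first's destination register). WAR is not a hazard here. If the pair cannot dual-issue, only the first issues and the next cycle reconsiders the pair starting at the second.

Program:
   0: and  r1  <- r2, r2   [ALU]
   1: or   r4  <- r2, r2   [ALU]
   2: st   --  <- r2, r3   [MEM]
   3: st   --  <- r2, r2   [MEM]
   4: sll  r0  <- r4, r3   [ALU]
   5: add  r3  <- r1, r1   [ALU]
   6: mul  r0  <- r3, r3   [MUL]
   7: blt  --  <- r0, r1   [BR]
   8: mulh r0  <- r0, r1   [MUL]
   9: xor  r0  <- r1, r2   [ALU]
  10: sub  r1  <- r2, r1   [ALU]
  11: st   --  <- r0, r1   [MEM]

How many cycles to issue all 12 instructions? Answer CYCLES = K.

CYCLES = 8

t=0 i0+i1:and.ALU/or.ALU ; pair
t=1 i2:st.MEM ; no-port MEM/MEM
t=2 i3+i4:st.MEM/sll.ALU ; pair
t=3 i5:add.ALU ; RAW r3
t=4 i6:mul.MUL ; RAW r0
t=5 i7+i8:blt.BR/mulh.MUL ; pair
t=6 i9+i10:xor.ALU/sub.ALU ; pair
t=7 i11:st.MEM ; tail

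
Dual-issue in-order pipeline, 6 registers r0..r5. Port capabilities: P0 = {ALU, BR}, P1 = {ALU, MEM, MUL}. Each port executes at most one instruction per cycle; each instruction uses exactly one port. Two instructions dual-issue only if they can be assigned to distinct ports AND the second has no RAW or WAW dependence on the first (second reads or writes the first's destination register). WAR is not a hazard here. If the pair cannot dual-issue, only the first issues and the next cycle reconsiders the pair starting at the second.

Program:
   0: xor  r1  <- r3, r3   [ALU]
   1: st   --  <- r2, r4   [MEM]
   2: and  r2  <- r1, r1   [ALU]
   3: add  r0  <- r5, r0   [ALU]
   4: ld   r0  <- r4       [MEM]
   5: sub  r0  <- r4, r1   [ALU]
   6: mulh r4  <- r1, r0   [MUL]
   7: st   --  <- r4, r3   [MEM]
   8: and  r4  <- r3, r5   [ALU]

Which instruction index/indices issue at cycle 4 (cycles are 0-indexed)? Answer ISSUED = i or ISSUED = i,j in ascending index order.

  cy0 -> i0/i1 (xor.ALU/st.MEM) dual
  cy1 -> i2/i3 (and.ALU/add.ALU) dual
  cy2 -> i4 (ld.MEM) WAW r0
  cy3 -> i5 (sub.ALU) RAW r0
  cy4 -> i6 (mulh.MUL) no-port MUL/MEM
  cy5 -> i7/i8 (st.MEM/and.ALU) dual

ISSUED = 6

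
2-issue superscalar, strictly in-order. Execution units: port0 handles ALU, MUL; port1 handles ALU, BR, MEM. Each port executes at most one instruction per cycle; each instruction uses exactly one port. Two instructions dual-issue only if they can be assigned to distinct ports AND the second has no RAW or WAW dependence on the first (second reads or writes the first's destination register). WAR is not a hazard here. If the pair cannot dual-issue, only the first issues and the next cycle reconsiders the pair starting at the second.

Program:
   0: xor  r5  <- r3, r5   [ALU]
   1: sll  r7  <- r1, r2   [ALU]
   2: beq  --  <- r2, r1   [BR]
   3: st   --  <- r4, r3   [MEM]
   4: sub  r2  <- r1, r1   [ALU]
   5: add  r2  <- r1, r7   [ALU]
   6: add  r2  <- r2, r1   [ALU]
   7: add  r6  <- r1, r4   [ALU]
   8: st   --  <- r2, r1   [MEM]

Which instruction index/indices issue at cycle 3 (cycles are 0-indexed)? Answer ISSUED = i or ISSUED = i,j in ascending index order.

#0 head=0: xor;sll i0,i1 pair
#1 head=2: beq i2 no-port BR/MEM
#2 head=3: st;sub i3,i4 pair
#3 head=5: add i5 RAW+WAW r2
#4 head=6: add;add i6,i7 pair
#5 head=8: st i8 tail

ISSUED = 5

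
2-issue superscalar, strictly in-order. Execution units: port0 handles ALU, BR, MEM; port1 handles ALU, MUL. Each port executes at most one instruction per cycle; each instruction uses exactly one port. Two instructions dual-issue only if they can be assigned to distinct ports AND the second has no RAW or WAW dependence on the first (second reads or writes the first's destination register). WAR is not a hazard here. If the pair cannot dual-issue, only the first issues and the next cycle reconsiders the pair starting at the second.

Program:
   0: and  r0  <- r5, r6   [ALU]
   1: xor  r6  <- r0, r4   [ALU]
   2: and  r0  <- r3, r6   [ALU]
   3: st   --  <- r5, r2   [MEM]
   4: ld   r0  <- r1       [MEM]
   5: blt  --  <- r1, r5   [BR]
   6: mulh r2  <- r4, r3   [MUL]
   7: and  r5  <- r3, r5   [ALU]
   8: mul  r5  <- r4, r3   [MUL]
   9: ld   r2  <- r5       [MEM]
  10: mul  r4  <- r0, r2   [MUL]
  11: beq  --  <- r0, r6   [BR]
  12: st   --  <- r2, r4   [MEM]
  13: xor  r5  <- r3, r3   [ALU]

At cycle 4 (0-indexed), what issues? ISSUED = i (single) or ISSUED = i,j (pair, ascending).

ISSUED = 5,6

c0: i0 and.ALU  RAW r0
c1: i1 xor.ALU  RAW r6
c2: i2&i3 and.ALU st.MEM  2-wide
c3: i4 ld.MEM  no-port MEM/BR
c4: i5&i6 blt.BR mulh.MUL  2-wide
c5: i7 and.ALU  WAW r5
c6: i8 mul.MUL  RAW r5
c7: i9 ld.MEM  RAW r2
c8: i10&i11 mul.MUL beq.BR  2-wide
c9: i12&i13 st.MEM xor.ALU  2-wide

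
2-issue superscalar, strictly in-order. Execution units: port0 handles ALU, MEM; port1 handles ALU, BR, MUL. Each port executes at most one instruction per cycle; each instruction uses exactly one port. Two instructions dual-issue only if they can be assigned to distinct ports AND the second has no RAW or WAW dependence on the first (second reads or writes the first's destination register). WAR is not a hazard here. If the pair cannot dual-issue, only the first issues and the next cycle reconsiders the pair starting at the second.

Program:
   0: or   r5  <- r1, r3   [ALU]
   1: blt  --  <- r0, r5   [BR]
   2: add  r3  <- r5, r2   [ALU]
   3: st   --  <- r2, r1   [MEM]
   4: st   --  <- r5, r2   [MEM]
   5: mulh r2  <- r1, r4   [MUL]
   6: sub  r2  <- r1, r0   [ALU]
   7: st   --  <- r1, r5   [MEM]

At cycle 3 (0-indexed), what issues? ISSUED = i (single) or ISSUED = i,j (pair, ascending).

ISSUED = 4,5

  cy0 -> i0 (or) RAW r5
  cy1 -> i1,i2 (blt+add) 2-wide
  cy2 -> i3 (st) no-port MEM/MEM
  cy3 -> i4,i5 (st+mulh) 2-wide
  cy4 -> i6,i7 (sub+st) 2-wide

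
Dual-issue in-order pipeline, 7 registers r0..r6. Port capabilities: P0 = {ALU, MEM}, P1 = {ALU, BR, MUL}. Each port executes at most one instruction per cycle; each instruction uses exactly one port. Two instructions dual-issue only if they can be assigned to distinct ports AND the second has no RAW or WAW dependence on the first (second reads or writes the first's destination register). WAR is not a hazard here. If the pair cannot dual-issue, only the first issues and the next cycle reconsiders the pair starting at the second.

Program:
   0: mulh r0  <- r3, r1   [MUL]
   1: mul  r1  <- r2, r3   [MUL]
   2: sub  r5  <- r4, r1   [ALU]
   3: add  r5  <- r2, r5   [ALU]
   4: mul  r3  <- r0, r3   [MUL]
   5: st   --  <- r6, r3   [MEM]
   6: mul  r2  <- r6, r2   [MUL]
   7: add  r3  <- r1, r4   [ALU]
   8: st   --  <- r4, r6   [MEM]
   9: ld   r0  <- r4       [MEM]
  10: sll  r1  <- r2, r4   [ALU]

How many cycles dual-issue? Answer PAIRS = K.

  cy0 -> i0 (mulh) no-port MUL/MUL
  cy1 -> i1 (mul) RAW r1
  cy2 -> i2 (sub) RAW+WAW r5
  cy3 -> i3,i4 (add/mul) pair
  cy4 -> i5,i6 (st/mul) pair
  cy5 -> i7,i8 (add/st) pair
  cy6 -> i9,i10 (ld/sll) pair

PAIRS = 4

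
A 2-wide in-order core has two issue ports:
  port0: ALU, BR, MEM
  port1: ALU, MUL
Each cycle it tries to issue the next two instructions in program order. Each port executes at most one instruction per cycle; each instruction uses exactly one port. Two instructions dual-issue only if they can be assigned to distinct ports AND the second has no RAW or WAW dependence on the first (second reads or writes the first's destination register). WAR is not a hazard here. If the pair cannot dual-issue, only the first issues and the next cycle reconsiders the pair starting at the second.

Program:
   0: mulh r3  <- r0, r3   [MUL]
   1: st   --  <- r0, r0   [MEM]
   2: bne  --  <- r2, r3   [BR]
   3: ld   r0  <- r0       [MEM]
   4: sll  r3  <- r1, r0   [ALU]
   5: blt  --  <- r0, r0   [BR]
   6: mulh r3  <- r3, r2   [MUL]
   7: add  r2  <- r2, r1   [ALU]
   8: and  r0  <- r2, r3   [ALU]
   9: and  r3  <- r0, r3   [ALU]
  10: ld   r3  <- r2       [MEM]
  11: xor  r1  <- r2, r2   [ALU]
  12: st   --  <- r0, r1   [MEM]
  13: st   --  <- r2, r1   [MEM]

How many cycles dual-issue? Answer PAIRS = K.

[0] i0/i1  mulh.MUL+st.MEM  -- dual
[1] i2  bne.BR  -- no-port BR/MEM
[2] i3  ld.MEM  -- RAW r0
[3] i4/i5  sll.ALU+blt.BR  -- dual
[4] i6/i7  mulh.MUL+add.ALU  -- dual
[5] i8  and.ALU  -- RAW r0
[6] i9  and.ALU  -- WAW r3
[7] i10/i11  ld.MEM+xor.ALU  -- dual
[8] i12  st.MEM  -- no-port MEM/MEM
[9] i13  st.MEM  -- tail

PAIRS = 4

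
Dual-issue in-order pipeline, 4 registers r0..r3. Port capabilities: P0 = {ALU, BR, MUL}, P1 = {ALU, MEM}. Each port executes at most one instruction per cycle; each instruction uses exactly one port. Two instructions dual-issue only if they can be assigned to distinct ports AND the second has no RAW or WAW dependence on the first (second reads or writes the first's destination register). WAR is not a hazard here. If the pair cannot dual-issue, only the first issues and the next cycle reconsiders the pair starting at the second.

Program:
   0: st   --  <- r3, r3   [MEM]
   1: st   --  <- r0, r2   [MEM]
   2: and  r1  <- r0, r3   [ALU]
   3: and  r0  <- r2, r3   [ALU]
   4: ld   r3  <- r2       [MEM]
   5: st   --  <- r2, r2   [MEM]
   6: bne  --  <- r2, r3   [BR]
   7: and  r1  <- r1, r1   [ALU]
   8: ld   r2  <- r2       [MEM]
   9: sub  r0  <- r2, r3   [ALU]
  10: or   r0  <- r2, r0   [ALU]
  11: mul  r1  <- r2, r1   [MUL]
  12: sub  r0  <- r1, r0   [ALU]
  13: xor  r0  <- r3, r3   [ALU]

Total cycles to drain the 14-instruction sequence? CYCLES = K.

CYCLES = 9

[0] i0  st.MEM  -- no-port MEM/MEM
[1] i1,i2  st.MEM;and.ALU  -- dual
[2] i3,i4  and.ALU;ld.MEM  -- dual
[3] i5,i6  st.MEM;bne.BR  -- dual
[4] i7,i8  and.ALU;ld.MEM  -- dual
[5] i9  sub.ALU  -- RAW+WAW r0
[6] i10,i11  or.ALU;mul.MUL  -- dual
[7] i12  sub.ALU  -- WAW r0
[8] i13  xor.ALU  -- tail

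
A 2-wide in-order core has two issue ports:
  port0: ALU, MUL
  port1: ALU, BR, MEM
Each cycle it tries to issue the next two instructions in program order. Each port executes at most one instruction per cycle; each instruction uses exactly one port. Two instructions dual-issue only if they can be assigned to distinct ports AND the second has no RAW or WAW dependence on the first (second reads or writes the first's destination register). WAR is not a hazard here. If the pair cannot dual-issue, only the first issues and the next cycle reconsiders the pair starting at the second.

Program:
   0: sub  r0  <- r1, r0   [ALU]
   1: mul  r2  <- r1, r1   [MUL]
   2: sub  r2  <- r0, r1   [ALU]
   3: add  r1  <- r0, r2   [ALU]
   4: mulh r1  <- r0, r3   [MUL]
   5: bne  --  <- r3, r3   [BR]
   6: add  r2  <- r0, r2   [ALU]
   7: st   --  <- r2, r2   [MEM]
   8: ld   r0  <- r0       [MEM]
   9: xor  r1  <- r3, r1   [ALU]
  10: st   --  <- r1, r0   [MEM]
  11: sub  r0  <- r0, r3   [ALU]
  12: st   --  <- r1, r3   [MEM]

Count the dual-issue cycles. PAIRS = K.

PAIRS = 4

t=0 i0+i1:sub+mul ; pair
t=1 i2:sub ; RAW r2
t=2 i3:add ; WAW r1
t=3 i4+i5:mulh+bne ; pair
t=4 i6:add ; RAW r2
t=5 i7:st ; no-port MEM/MEM
t=6 i8+i9:ld+xor ; pair
t=7 i10+i11:st+sub ; pair
t=8 i12:st ; tail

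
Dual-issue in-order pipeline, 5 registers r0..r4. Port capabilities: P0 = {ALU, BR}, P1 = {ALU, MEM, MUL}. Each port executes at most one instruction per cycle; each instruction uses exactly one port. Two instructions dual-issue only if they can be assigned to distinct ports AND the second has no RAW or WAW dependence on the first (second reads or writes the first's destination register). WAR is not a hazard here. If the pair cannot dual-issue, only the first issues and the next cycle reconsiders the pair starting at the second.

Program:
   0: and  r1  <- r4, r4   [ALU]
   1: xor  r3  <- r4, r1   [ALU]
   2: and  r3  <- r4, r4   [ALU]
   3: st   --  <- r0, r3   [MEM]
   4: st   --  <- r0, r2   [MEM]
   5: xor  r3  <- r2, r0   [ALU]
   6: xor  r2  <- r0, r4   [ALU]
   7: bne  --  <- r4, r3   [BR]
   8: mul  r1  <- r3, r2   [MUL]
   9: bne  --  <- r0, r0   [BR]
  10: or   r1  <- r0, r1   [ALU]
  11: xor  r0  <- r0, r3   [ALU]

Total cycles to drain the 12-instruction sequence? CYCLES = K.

CYCLES = 8

0. and.ALU @i0  | RAW r1
1. xor.ALU @i1  | WAW r3
2. and.ALU @i2  | RAW r3
3. st.MEM @i3  | no-port MEM/MEM
4. st.MEM xor.ALU @i4/i5  | dual
5. xor.ALU bne.BR @i6/i7  | dual
6. mul.MUL bne.BR @i8/i9  | dual
7. or.ALU xor.ALU @i10/i11  | dual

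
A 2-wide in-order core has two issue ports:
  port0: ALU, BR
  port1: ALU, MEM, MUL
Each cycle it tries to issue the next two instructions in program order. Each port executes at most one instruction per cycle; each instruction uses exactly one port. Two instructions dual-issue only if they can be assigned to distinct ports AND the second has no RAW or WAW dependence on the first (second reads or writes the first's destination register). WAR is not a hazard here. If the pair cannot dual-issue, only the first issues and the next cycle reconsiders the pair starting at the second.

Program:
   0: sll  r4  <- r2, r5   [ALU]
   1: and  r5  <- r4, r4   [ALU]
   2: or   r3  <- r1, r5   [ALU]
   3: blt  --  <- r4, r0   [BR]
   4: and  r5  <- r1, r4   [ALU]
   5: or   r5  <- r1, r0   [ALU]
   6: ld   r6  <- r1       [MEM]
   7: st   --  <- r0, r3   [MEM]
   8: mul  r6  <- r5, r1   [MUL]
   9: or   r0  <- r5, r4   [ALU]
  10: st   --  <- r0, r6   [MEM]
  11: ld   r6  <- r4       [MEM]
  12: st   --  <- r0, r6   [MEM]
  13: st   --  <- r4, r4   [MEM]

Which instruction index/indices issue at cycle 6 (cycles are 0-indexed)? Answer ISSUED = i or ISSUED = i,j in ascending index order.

ISSUED = 8,9

#0 head=0: sll.ALU i0 RAW r4
#1 head=1: and.ALU i1 RAW r5
#2 head=2: or.ALU;blt.BR i2+i3 pair
#3 head=4: and.ALU i4 WAW r5
#4 head=5: or.ALU;ld.MEM i5+i6 pair
#5 head=7: st.MEM i7 no-port MEM/MUL
#6 head=8: mul.MUL;or.ALU i8+i9 pair
#7 head=10: st.MEM i10 no-port MEM/MEM
#8 head=11: ld.MEM i11 no-port MEM/MEM
#9 head=12: st.MEM i12 no-port MEM/MEM
#10 head=13: st.MEM i13 tail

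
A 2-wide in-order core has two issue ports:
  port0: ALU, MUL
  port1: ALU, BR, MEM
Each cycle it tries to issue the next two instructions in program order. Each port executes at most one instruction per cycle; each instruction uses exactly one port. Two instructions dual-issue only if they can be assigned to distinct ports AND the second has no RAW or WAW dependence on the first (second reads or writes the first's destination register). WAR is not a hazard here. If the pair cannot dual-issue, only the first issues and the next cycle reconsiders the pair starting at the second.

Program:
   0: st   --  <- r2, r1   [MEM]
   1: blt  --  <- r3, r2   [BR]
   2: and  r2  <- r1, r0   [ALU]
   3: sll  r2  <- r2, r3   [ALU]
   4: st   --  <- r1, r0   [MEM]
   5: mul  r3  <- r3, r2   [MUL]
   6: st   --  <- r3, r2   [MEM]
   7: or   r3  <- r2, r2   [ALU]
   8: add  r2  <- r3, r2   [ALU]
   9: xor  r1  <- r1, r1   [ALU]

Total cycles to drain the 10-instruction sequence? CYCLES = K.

#0 head=0: st i0 no-port MEM/BR
#1 head=1: blt;and i1/i2 pair
#2 head=3: sll;st i3/i4 pair
#3 head=5: mul i5 RAW r3
#4 head=6: st;or i6/i7 pair
#5 head=8: add;xor i8/i9 pair

CYCLES = 6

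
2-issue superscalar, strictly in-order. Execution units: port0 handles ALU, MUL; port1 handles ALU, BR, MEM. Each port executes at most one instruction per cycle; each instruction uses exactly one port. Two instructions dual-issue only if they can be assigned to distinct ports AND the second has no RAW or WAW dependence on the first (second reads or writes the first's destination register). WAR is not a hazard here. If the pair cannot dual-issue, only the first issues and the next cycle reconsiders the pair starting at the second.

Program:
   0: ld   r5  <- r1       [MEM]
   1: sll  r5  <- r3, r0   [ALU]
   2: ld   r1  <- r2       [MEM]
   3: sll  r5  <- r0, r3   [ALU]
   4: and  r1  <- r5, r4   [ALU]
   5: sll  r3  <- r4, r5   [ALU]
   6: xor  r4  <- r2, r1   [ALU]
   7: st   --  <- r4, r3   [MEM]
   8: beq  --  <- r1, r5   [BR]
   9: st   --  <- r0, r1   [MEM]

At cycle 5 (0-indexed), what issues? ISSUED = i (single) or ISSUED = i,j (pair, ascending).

ISSUED = 7

t=0 i0:ld.MEM ; WAW r5
t=1 i1&i2:sll.ALU/ld.MEM ; dual
t=2 i3:sll.ALU ; RAW r5
t=3 i4&i5:and.ALU/sll.ALU ; dual
t=4 i6:xor.ALU ; RAW r4
t=5 i7:st.MEM ; no-port MEM/BR
t=6 i8:beq.BR ; no-port BR/MEM
t=7 i9:st.MEM ; tail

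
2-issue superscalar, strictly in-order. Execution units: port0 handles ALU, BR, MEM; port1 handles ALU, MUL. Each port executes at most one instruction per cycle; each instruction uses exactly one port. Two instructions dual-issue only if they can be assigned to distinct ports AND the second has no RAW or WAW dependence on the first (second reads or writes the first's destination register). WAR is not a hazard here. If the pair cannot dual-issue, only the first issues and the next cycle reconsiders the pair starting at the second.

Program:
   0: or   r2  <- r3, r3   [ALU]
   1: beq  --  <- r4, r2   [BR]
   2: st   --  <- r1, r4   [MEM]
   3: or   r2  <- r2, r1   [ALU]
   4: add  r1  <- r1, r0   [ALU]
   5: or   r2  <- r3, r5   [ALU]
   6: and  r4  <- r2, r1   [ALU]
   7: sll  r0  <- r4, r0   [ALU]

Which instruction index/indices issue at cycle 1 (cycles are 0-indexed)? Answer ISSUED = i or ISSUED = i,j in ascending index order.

#0 head=0: or.ALU i0 RAW r2
#1 head=1: beq.BR i1 no-port BR/MEM
#2 head=2: st.MEM or.ALU i2,i3 pair
#3 head=4: add.ALU or.ALU i4,i5 pair
#4 head=6: and.ALU i6 RAW r4
#5 head=7: sll.ALU i7 tail

ISSUED = 1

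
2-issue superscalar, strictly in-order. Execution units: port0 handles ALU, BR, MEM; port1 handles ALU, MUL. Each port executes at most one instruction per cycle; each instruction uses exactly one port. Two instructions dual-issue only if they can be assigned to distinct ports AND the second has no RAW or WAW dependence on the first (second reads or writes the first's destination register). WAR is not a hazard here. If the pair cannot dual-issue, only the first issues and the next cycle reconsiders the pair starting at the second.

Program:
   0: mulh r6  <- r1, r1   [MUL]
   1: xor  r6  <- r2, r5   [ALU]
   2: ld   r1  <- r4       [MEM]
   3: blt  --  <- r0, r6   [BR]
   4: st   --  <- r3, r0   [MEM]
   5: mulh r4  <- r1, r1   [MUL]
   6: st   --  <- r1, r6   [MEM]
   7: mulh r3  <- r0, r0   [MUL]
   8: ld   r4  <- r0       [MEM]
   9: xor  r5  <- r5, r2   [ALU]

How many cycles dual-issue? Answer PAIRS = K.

0. mulh.MUL @i0  | WAW r6
1. xor.ALU ld.MEM @i1+i2  | pair
2. blt.BR @i3  | no-port BR/MEM
3. st.MEM mulh.MUL @i4+i5  | pair
4. st.MEM mulh.MUL @i6+i7  | pair
5. ld.MEM xor.ALU @i8+i9  | pair

PAIRS = 4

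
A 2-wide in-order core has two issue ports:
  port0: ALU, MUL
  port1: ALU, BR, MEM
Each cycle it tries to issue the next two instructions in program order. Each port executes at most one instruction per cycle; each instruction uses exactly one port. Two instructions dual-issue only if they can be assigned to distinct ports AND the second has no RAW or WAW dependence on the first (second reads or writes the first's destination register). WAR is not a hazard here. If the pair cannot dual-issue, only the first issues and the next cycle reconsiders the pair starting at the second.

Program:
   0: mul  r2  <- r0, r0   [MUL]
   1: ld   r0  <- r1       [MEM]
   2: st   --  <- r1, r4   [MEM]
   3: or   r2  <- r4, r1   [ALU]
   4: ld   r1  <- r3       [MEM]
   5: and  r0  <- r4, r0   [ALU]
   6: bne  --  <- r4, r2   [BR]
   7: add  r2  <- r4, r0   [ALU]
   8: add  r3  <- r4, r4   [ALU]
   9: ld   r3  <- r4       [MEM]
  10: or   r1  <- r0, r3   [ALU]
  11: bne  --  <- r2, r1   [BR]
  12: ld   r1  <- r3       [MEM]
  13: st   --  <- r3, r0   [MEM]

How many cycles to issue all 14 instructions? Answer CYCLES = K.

t=0 i0+i1:mul.MUL;ld.MEM ; pair
t=1 i2+i3:st.MEM;or.ALU ; pair
t=2 i4+i5:ld.MEM;and.ALU ; pair
t=3 i6+i7:bne.BR;add.ALU ; pair
t=4 i8:add.ALU ; WAW r3
t=5 i9:ld.MEM ; RAW r3
t=6 i10:or.ALU ; RAW r1
t=7 i11:bne.BR ; no-port BR/MEM
t=8 i12:ld.MEM ; no-port MEM/MEM
t=9 i13:st.MEM ; tail

CYCLES = 10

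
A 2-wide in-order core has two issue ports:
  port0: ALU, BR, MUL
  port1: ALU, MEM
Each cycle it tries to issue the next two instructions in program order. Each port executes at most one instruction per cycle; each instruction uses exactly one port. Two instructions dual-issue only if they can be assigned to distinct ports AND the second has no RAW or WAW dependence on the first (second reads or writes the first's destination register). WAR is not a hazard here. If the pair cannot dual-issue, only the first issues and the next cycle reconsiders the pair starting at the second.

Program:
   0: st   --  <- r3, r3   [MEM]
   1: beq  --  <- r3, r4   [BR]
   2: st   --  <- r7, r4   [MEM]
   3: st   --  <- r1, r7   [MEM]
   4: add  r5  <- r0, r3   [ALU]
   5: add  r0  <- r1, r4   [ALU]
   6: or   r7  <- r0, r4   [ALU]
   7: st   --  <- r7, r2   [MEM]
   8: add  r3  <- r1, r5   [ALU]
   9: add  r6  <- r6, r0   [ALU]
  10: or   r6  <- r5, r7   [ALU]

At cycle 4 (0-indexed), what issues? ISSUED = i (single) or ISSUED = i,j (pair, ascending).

#0 head=0: st/beq i0/i1 2-wide
#1 head=2: st i2 no-port MEM/MEM
#2 head=3: st/add i3/i4 2-wide
#3 head=5: add i5 RAW r0
#4 head=6: or i6 RAW r7
#5 head=7: st/add i7/i8 2-wide
#6 head=9: add i9 WAW r6
#7 head=10: or i10 tail

ISSUED = 6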